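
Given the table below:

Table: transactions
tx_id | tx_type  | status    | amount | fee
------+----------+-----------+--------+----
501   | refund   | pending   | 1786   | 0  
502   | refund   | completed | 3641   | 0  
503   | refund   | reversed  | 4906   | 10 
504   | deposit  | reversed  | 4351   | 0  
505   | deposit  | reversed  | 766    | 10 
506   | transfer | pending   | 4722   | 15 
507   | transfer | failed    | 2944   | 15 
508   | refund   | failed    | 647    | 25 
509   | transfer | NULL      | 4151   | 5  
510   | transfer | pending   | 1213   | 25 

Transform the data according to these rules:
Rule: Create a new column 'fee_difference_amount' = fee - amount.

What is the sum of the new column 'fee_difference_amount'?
-29022

Step 1: For each record, compute fee - amount
Example calculations:
  0 - 1786 = -1786
  0 - 3641 = -3641
  10 - 4906 = -4896
  ...
Step 2: Sum all derived values
Step 3: Total = -29022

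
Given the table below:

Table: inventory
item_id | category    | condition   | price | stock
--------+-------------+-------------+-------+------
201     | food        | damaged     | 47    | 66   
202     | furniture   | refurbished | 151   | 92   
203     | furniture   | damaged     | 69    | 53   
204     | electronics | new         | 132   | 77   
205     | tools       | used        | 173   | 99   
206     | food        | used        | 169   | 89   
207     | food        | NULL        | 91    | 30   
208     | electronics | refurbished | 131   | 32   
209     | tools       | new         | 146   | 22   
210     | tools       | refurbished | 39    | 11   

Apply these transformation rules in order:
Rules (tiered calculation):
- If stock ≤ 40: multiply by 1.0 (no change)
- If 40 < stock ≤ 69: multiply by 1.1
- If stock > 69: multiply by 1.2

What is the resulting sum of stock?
654.3

Step 1: Tier 1 (stock ≤ 40): 4 records, sum = 95 × 1.0 = 95.0
Step 2: Tier 2 (40 < stock ≤ 69): 2 records, sum = 119 × 1.1 = 130.9
Step 3: Tier 3 (stock > 69): 4 records, sum = 357 × 1.2 = 428.4
Step 4: Final sum = 95.0 + 130.9 + 428.4 = 654.3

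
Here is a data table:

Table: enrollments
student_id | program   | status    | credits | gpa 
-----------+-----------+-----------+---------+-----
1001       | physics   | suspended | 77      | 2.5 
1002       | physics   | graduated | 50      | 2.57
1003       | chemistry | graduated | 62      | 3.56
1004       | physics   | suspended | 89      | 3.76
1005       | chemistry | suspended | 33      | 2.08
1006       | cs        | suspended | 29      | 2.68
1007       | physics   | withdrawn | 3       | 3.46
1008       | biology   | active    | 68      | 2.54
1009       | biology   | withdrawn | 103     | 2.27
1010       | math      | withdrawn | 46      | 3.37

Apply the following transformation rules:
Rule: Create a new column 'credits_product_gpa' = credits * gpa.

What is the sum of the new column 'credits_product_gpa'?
1594.65

Step 1: For each record, compute credits * gpa
Example calculations:
  77 * 2.5 = 192.5
  50 * 2.57 = 128.5
  62 * 3.56 = 220.72
  ...
Step 2: Sum all derived values
Step 3: Total = 1594.65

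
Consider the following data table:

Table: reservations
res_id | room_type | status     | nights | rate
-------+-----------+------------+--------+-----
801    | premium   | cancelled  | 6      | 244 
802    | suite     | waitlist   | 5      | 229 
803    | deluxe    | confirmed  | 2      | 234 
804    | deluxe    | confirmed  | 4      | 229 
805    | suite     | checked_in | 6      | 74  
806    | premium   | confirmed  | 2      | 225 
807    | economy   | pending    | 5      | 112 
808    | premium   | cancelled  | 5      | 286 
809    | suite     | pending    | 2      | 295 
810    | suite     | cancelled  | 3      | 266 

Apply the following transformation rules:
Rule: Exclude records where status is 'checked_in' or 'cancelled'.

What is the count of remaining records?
6

Step 1: Count records to exclude
  - 1 (checked_in) + 3 (cancelled) = 4 records
Step 2: Total records: 10
Step 3: Remaining = 10 - 4 = 6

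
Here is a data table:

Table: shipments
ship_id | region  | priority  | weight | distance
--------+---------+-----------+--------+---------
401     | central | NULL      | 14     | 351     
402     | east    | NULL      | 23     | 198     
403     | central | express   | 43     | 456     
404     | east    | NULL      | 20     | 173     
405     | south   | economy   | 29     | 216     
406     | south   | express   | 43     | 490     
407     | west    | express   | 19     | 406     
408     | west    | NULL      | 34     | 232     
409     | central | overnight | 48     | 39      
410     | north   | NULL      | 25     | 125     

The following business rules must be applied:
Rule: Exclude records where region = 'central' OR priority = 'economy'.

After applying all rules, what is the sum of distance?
1624

Step 1: Find records where region = 'central' OR priority = 'economy'
Step 2: 4 records match, summing to 1062
Step 3: Original sum: 2686
Step 4: Remaining sum = 2686 - 1062 = 1624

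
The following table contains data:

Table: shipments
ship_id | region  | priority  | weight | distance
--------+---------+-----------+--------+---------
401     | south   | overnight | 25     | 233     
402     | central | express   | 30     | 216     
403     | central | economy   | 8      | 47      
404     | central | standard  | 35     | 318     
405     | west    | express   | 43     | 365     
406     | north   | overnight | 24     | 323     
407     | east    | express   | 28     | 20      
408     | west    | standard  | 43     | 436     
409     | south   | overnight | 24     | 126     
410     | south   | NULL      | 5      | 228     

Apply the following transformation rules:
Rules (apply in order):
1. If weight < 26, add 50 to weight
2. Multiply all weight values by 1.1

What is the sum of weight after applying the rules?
566.5

Step 1: Apply Rule 1 - Add 50 to records with weight < 26
  - 5 records affected: 86 + (5 × 50) = 336
  - Unaffected records: 179
  - Sum after Rule 1: 515
Step 2: Apply Rule 2 - Multiply all by 1.1
  - 515 × 1.1 = 566.5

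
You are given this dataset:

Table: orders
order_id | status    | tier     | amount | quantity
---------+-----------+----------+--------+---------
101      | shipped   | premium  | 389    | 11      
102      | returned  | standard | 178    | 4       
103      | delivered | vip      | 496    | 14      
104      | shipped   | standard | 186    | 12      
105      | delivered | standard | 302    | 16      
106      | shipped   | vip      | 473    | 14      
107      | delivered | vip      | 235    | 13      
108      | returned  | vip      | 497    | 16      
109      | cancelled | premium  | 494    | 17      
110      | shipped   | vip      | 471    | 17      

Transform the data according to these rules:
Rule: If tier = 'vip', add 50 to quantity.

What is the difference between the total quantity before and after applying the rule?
250

Step 1: Original sum of quantity = 134
Step 2: 5 records have tier = 'vip'
Step 3: Each affected record changes by 50
Step 4: Total change = 5 × 50 = 250
Step 5: New sum = 134 + 250 = 384
Step 6: Difference = |384 - 134| = 250
        (Sum increased by 250)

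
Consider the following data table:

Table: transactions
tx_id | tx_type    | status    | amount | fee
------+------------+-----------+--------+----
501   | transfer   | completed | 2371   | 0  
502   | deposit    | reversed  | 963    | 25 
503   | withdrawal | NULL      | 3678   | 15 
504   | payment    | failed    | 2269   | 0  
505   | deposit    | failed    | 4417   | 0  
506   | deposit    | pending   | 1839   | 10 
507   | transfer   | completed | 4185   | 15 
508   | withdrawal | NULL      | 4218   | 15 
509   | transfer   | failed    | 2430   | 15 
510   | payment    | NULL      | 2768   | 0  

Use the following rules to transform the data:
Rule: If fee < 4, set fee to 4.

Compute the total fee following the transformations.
111

Step 1: 4 records have fee < 4
Step 2: These records originally summed to 0
Step 3: After setting to minimum: 4 × 4 = 16
Step 4: Unaffected records sum: 95
Step 5: Final sum = 16 + 95 = 111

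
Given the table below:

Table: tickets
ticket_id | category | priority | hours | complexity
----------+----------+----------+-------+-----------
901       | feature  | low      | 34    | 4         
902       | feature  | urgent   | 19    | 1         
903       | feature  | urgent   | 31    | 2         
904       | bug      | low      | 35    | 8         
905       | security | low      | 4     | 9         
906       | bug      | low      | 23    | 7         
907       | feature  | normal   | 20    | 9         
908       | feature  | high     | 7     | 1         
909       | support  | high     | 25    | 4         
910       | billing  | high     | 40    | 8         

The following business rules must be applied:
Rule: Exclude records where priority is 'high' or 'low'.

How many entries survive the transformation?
3

Step 1: Count records to exclude
  - 3 (high) + 4 (low) = 7 records
Step 2: Total records: 10
Step 3: Remaining = 10 - 7 = 3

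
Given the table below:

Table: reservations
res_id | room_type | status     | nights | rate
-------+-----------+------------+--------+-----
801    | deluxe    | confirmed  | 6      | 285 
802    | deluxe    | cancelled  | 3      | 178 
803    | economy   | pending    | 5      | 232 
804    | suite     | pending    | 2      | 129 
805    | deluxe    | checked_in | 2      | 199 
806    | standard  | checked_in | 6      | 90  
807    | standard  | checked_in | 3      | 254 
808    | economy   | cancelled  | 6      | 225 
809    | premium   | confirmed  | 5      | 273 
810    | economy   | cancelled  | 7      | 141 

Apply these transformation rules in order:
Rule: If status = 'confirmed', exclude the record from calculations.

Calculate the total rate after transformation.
1448

Step 1: Identify records where status = 'confirmed'
Step 2: The excluded records sum to 558
Step 3: Original total rate = 2006
Step 4: Remaining total = 2006 - 558 = 1448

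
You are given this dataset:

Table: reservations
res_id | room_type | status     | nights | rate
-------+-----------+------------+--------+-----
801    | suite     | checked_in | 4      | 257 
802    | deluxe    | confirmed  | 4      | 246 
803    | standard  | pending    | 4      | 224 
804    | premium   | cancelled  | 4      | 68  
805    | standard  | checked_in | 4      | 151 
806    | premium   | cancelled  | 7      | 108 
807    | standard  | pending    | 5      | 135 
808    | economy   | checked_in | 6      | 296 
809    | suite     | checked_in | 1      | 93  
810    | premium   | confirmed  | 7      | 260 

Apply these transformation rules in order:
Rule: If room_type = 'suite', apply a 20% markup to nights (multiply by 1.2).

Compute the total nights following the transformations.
47.0

Step 1: Records with room_type = 'suite' have total nights = 5
Step 2: Apply multiplier: 5 × 1.2 = 6.0
Step 3: Other records total: 41
Step 4: Final sum = 6.0 + 41 = 47.0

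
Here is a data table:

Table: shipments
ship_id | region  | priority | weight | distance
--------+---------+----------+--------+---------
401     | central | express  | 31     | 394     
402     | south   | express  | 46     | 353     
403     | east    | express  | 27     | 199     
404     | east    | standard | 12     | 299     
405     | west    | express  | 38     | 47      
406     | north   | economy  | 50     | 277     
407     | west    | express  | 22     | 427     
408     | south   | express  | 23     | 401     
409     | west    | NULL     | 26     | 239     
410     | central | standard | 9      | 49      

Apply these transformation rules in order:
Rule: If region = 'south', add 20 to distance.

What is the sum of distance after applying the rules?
2725

Step 1: Count records where region = 'south': 2
Step 2: Total bonus added: 2 × 20 = 40
Step 3: Original sum of distance: 2685
Step 4: Final sum = 2685 + 40 = 2725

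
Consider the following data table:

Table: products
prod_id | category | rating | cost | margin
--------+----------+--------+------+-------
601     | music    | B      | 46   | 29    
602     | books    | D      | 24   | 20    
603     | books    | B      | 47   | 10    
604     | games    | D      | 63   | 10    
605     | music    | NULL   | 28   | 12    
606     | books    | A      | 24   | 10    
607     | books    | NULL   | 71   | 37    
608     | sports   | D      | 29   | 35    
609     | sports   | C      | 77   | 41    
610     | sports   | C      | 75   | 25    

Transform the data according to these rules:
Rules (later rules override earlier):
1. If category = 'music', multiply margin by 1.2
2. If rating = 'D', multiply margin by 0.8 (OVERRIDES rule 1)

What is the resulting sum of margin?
224.2

Step 1: Rule 2 takes priority for records with rating = 'D'
  - 3 records: 65 × 0.8 = 52.0
Step 2: Rule 1 applies to remaining records with category = 'music'
  - 2 records: 41 × 1.2 = 49.2
Step 3: Other records unchanged: 123
Step 4: Final sum = 52.0 + 49.2 + 123 = 224.2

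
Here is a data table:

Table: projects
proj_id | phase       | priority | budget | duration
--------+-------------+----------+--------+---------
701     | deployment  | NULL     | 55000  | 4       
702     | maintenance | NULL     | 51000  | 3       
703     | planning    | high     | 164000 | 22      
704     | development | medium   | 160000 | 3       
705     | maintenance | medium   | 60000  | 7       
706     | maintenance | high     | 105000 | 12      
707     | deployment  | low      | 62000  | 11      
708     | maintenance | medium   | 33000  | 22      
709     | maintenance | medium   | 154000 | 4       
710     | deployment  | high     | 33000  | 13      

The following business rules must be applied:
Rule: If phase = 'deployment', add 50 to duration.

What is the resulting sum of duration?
251

Step 1: Count records where phase = 'deployment': 3
Step 2: Total bonus added: 3 × 50 = 150
Step 3: Original sum of duration: 101
Step 4: Final sum = 101 + 150 = 251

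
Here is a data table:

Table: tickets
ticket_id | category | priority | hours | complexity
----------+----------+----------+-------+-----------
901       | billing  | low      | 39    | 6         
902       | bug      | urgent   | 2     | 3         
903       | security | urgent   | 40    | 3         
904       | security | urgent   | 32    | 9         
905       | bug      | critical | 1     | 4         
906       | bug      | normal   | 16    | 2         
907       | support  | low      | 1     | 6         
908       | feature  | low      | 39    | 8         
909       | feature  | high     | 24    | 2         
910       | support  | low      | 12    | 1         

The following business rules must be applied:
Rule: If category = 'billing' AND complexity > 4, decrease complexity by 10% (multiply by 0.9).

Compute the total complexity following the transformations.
43.4

Step 1: Find records where category = 'billing' AND complexity > 4
Step 2: 1 records match, summing to 6
Step 3: After multiplier: 6 × 0.9 = 5.4
Step 4: Unaffected records sum: 38
Step 5: Final sum = 5.4 + 38 = 43.4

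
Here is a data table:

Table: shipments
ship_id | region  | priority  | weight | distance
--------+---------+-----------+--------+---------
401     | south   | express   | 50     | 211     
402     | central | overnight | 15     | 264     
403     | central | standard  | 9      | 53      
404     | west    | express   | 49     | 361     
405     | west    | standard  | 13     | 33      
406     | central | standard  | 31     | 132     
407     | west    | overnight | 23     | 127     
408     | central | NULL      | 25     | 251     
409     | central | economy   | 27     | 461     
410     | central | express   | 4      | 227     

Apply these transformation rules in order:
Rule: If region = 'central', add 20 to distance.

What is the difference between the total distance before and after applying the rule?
120

Step 1: Original sum of distance = 2120
Step 2: 6 records have region = 'central'
Step 3: Each affected record changes by 20
Step 4: Total change = 6 × 20 = 120
Step 5: New sum = 2120 + 120 = 2240
Step 6: Difference = |2240 - 2120| = 120
        (Sum increased by 120)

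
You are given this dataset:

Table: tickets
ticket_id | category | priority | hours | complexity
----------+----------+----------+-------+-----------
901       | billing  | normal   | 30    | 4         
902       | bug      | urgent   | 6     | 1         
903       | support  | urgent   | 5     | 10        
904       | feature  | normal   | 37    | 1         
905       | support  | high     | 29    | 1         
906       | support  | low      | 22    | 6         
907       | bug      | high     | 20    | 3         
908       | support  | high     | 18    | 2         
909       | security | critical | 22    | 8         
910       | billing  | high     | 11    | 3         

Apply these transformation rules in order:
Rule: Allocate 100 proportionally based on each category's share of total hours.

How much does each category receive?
billing: 20.5, bug: 13.0, feature: 18.5, security: 11.0, support: 37.0

Step 1: Calculate total hours = 200
Step 2: Calculate each category's proportion:
  billing: 41/200 = 20.50% → 20.5
  bug: 26/200 = 13.00% → 13.0
  feature: 37/200 = 18.50% → 18.5
  security: 22/200 = 11.00% → 11.0
  support: 74/200 = 37.00% → 37.0
Step 3: Verify: sum of allocations ≈ 100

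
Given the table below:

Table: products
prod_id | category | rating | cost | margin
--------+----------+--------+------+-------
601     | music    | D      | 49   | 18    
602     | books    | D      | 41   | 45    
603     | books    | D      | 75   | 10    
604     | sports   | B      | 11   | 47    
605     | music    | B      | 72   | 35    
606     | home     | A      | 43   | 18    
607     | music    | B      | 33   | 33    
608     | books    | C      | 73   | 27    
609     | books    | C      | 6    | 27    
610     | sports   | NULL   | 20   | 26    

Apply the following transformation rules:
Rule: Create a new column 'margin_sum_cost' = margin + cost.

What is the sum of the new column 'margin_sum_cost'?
709

Step 1: For each record, compute margin + cost
Example calculations:
  18 + 49 = 67
  45 + 41 = 86
  10 + 75 = 85
  ...
Step 2: Sum all derived values
Step 3: Total = 709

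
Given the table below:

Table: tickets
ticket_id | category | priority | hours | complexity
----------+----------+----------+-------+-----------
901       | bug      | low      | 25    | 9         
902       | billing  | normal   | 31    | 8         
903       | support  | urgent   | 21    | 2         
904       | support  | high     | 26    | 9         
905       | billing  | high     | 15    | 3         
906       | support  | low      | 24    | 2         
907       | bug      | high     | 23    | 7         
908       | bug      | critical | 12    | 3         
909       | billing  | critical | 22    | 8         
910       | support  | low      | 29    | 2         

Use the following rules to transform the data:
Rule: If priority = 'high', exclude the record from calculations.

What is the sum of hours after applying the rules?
164

Step 1: Identify records where priority = 'high'
Step 2: The excluded records sum to 64
Step 3: Original total hours = 228
Step 4: Remaining total = 228 - 64 = 164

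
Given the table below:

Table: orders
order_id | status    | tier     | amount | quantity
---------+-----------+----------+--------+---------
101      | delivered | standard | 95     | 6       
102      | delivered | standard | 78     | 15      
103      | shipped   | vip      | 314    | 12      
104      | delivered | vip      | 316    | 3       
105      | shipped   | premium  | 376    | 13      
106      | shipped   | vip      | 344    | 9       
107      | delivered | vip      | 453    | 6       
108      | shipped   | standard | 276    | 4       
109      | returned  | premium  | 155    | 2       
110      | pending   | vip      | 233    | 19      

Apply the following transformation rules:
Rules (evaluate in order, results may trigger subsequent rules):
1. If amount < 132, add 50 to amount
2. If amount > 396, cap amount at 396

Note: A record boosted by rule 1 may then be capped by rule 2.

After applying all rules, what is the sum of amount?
2683

Step 1: Apply rule 1 to records with amount < 132
  - 2 records get bonus of 50
  - Of these, 0 records then exceed 396 and get capped
Step 2: Apply rule 2 to records with amount > 396
  - 1 records (original) are capped
Step 3: Calculate final sum = 2683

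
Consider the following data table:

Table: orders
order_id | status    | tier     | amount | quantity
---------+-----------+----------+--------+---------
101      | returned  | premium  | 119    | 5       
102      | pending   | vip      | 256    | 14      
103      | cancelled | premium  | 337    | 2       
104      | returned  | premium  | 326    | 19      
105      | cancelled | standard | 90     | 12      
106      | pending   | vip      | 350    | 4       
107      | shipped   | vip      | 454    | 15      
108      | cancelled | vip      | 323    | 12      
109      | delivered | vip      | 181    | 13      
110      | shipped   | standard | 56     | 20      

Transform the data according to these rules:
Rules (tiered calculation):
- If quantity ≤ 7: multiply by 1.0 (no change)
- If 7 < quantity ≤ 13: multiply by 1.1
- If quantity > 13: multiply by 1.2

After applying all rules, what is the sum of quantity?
133.3

Step 1: Tier 1 (quantity ≤ 7): 3 records, sum = 11 × 1.0 = 11.0
Step 2: Tier 2 (7 < quantity ≤ 13): 3 records, sum = 37 × 1.1 = 40.7
Step 3: Tier 3 (quantity > 13): 4 records, sum = 68 × 1.2 = 81.6
Step 4: Final sum = 11.0 + 40.7 + 81.6 = 133.3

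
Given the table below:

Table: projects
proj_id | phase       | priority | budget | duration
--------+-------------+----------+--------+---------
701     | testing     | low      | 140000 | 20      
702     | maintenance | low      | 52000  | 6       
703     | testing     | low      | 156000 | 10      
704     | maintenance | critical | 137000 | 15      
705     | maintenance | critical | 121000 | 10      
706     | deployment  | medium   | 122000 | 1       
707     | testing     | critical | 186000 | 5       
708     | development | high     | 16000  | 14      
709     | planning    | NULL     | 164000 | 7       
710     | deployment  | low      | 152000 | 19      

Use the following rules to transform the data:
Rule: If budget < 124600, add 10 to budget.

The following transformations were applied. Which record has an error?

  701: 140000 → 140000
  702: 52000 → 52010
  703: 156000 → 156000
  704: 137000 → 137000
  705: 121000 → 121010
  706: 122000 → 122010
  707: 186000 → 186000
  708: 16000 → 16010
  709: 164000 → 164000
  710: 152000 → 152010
Record 710 has an error. The correct transformed value should be 152000, not 152010.

Step 1: Check each record against the rule
Step 2: Record 710 has budget = 152000
Step 3: Since 152000 >= 124600, the bonus should not have been applied
Step 4: Correct value = 152000, but claimed value = 152010
Conclusion: Record 710 has the error.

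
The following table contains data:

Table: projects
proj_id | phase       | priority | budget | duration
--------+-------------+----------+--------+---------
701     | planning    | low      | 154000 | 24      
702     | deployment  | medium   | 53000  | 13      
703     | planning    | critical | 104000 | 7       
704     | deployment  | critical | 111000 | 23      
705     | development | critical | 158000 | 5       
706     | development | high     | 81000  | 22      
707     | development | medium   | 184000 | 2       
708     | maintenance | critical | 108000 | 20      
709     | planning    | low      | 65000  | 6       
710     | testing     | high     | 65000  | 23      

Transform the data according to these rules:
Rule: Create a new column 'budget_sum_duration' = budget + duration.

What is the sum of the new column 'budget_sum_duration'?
1083145

Step 1: For each record, compute budget + duration
Example calculations:
  154000 + 24 = 154024
  53000 + 13 = 53013
  104000 + 7 = 104007
  ...
Step 2: Sum all derived values
Step 3: Total = 1083145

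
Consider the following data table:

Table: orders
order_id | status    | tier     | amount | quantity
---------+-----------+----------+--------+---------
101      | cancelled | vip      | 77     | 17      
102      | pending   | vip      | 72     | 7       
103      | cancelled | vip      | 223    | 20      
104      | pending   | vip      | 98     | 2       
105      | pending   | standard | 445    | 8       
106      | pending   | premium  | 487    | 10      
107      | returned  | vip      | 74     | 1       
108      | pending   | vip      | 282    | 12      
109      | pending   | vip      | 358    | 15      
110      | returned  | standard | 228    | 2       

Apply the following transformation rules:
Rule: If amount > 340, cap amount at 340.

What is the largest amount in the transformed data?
340

Step 1: Original maximum amount = 487
Step 2: Apply cap at 340
Step 3: 3 records had amount > 340 and were capped
Step 4: Maximum after transformation = 340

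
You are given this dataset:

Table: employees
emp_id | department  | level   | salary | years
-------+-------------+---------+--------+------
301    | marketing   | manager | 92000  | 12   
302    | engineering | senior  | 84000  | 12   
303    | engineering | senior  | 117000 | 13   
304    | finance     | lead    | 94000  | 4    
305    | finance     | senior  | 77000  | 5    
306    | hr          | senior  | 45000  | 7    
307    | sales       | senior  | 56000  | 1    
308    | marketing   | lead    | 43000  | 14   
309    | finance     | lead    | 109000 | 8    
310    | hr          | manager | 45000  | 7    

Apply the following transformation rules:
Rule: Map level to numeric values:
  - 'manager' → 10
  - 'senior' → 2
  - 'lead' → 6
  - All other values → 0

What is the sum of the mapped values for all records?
48

Step 1: Apply mapping to each record
Step 2: Count by status:
  'manager': 2 records × 10 = 20
  'senior': 5 records × 2 = 10
  'lead': 3 records × 6 = 18
Step 3: Sum all mapped values = 48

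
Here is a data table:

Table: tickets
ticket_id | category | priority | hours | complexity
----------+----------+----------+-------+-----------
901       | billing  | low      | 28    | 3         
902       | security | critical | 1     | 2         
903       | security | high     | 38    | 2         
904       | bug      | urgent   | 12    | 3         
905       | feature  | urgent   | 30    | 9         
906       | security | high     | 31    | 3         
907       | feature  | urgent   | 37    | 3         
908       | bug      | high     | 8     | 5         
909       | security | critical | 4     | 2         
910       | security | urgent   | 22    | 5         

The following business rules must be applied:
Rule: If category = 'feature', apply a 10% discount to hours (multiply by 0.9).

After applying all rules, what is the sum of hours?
204.3

Step 1: Records with category = 'feature' have total hours = 67
Step 2: Apply multiplier: 67 × 0.9 = 60.3
Step 3: Other records total: 144
Step 4: Final sum = 60.3 + 144 = 204.3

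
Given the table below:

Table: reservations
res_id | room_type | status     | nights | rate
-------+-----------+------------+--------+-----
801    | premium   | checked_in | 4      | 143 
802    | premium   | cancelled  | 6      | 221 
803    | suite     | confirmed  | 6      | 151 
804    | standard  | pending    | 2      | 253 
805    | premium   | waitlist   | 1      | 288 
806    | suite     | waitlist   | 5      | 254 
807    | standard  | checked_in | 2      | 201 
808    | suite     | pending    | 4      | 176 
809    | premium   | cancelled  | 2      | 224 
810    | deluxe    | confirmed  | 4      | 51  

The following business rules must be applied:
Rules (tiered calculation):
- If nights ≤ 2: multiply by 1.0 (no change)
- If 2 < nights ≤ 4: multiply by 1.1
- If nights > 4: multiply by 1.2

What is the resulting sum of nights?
40.6

Step 1: Tier 1 (nights ≤ 2): 4 records, sum = 7 × 1.0 = 7.0
Step 2: Tier 2 (2 < nights ≤ 4): 3 records, sum = 12 × 1.1 = 13.2
Step 3: Tier 3 (nights > 4): 3 records, sum = 17 × 1.2 = 20.4
Step 4: Final sum = 7.0 + 13.2 + 20.4 = 40.6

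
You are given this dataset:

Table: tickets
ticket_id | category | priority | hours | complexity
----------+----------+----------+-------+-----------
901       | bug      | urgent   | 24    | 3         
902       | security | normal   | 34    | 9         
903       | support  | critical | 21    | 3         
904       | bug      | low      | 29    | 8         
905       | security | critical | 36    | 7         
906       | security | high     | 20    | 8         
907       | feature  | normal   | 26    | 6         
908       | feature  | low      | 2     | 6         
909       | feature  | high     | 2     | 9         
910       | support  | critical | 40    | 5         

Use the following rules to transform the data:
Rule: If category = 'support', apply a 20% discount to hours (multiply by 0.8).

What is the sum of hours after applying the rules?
221.8

Step 1: Records with category = 'support' have total hours = 61
Step 2: Apply multiplier: 61 × 0.8 = 48.8
Step 3: Other records total: 173
Step 4: Final sum = 48.8 + 173 = 221.8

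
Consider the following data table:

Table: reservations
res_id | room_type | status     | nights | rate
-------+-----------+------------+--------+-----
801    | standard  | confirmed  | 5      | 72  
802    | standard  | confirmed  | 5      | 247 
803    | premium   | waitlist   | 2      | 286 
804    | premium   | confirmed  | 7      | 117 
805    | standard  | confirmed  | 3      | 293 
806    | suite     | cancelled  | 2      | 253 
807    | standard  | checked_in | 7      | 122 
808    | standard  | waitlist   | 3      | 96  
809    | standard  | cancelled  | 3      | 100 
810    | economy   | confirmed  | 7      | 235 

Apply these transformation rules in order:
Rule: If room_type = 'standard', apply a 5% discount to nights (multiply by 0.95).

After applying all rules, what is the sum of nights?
42.7

Step 1: Records with room_type = 'standard' have total nights = 26
Step 2: Apply multiplier: 26 × 0.95 = 24.7
Step 3: Other records total: 18
Step 4: Final sum = 24.7 + 18 = 42.7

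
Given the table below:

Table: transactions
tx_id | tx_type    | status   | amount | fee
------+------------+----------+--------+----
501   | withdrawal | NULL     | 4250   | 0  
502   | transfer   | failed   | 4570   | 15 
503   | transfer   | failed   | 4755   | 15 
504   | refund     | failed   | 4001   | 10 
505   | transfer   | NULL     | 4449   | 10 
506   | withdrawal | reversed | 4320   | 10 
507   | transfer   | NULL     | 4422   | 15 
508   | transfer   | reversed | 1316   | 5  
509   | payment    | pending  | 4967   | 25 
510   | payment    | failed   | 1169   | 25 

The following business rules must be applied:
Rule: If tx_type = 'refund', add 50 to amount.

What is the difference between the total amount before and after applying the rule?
50

Step 1: Original sum of amount = 38219
Step 2: 1 records have tx_type = 'refund'
Step 3: Each affected record changes by 50
Step 4: Total change = 1 × 50 = 50
Step 5: New sum = 38219 + 50 = 38269
Step 6: Difference = |38269 - 38219| = 50
        (Sum increased by 50)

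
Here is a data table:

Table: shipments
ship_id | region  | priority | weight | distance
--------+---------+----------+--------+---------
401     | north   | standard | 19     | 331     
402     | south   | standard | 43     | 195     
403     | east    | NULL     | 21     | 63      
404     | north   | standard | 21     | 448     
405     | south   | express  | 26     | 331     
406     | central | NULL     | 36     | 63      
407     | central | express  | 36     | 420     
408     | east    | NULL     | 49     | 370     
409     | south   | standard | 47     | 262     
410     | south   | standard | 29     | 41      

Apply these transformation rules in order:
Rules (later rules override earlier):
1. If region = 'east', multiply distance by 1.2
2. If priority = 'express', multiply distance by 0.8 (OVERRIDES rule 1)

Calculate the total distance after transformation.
2460.4

Step 1: Rule 2 takes priority for records with priority = 'express'
  - 2 records: 751 × 0.8 = 600.8
Step 2: Rule 1 applies to remaining records with region = 'east'
  - 2 records: 433 × 1.2 = 519.6
Step 3: Other records unchanged: 1340
Step 4: Final sum = 600.8 + 519.6 + 1340 = 2460.4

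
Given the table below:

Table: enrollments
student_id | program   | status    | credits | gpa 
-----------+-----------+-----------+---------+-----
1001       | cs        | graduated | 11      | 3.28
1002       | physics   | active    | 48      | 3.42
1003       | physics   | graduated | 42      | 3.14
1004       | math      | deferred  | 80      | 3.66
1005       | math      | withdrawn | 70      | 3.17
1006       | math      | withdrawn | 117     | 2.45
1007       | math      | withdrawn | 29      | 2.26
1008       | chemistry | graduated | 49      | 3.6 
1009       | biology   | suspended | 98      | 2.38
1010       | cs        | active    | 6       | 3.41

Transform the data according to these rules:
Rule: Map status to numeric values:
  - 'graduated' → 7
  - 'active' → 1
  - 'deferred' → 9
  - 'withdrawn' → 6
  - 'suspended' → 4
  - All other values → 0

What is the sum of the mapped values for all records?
54

Step 1: Apply mapping to each record
Step 2: Count by status:
  'graduated': 3 records × 7 = 21
  'active': 2 records × 1 = 2
  'deferred': 1 records × 9 = 9
  'withdrawn': 3 records × 6 = 18
  'suspended': 1 records × 4 = 4
Step 3: Sum all mapped values = 54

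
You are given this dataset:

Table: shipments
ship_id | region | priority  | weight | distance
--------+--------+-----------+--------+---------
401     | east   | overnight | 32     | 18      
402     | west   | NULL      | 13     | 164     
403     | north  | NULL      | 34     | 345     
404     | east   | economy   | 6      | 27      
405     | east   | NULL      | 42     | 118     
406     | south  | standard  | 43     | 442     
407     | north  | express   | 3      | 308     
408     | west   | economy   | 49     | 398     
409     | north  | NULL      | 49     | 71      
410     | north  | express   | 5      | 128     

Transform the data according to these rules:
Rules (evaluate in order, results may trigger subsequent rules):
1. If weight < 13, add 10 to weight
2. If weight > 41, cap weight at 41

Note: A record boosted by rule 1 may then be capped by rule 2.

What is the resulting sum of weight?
287

Step 1: Apply rule 1 to records with weight < 13
  - 3 records get bonus of 10
  - Of these, 0 records then exceed 41 and get capped
Step 2: Apply rule 2 to records with weight > 41
  - 4 records (original) are capped
Step 3: Calculate final sum = 287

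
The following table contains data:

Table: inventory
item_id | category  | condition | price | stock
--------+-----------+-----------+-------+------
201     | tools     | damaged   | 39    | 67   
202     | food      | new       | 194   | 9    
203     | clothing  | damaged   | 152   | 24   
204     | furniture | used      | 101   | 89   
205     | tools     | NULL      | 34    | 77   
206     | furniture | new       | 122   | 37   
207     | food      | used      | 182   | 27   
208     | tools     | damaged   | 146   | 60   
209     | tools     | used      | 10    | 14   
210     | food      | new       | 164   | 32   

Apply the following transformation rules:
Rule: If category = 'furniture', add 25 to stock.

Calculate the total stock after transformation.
486

Step 1: Count records where category = 'furniture': 2
Step 2: Total bonus added: 2 × 25 = 50
Step 3: Original sum of stock: 436
Step 4: Final sum = 436 + 50 = 486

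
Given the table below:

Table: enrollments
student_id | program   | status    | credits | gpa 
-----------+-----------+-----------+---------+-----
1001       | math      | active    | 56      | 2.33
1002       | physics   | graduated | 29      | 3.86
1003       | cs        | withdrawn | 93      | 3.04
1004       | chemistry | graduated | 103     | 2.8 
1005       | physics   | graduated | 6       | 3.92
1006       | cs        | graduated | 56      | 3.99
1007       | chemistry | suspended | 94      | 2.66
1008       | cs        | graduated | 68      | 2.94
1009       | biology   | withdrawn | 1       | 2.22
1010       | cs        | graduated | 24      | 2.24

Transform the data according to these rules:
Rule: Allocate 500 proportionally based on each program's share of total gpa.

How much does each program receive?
biology: 37.0, chemistry: 91.0, cs: 203.5, math: 38.83, physics: 129.67

Step 1: Calculate total gpa = 30.0
Step 2: Calculate each program's proportion:
  biology: 2.22/30.0 = 7.40% → 37.0
  chemistry: 5.46/30.0 = 18.20% → 91.0
  cs: 12.21/30.0 = 40.70% → 203.5
  math: 2.33/30.0 = 7.77% → 38.83
  physics: 7.78/30.0 = 25.93% → 129.67
Step 3: Verify: sum of allocations ≈ 500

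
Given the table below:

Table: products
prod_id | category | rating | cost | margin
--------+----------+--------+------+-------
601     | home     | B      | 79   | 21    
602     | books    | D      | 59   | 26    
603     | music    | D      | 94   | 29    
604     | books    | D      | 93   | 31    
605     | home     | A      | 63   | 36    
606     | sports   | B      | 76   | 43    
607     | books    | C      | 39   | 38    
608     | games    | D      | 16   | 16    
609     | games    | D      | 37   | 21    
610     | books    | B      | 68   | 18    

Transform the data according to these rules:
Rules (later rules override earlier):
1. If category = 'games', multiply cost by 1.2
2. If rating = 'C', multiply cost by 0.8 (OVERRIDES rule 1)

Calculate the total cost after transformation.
626.8

Step 1: Rule 2 takes priority for records with rating = 'C'
  - 1 records: 39 × 0.8 = 31.2
Step 2: Rule 1 applies to remaining records with category = 'games'
  - 2 records: 53 × 1.2 = 63.6
Step 3: Other records unchanged: 532
Step 4: Final sum = 31.2 + 63.6 + 532 = 626.8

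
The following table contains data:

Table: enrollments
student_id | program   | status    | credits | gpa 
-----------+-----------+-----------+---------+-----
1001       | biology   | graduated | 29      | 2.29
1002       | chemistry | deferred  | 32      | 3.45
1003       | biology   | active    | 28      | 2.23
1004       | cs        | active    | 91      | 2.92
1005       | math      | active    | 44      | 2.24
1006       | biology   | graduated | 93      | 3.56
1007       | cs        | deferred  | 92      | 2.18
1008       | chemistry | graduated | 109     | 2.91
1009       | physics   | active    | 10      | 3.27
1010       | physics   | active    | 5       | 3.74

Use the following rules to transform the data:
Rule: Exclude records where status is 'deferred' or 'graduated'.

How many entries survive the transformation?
5

Step 1: Count records to exclude
  - 2 (deferred) + 3 (graduated) = 5 records
Step 2: Total records: 10
Step 3: Remaining = 10 - 5 = 5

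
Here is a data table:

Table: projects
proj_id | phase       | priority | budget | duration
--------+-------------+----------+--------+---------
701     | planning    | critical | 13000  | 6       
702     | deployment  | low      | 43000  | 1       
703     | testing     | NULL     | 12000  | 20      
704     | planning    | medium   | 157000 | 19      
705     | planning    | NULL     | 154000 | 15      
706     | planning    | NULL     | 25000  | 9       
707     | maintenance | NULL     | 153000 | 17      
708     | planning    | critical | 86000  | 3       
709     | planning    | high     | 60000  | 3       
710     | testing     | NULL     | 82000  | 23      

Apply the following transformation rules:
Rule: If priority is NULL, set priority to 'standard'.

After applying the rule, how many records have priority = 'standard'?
5

Step 1: Count records where priority IS NULL
Step 2: Found 5 records with NULL priority
Step 3: These records will have priority set to 'standard'
Step 4: Records already having priority = 'standard': 0
Step 5: Answer: 5 + 0 = 5 records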